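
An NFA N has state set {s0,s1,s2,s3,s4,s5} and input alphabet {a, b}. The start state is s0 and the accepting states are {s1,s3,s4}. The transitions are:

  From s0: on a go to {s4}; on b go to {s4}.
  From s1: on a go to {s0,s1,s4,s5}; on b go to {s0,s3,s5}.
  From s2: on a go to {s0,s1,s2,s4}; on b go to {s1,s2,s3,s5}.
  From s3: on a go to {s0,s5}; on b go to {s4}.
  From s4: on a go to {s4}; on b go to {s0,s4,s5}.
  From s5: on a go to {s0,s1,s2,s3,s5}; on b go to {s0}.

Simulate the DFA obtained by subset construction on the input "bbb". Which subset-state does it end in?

Start: {s0}.
δ(s0,b) = {s4}.
Union: {s4}.
After b: {s4}.
δ(s4,b) = {s0,s4,s5}.
Union: {s0,s4,s5}.
After b: {s0,s4,s5}.
δ(s0,b) = {s4}; δ(s4,b) = {s0,s4,s5}; δ(s5,b) = {s0}.
Union: {s0,s4,s5}.
After b: {s0,s4,s5}.

{s0,s4,s5}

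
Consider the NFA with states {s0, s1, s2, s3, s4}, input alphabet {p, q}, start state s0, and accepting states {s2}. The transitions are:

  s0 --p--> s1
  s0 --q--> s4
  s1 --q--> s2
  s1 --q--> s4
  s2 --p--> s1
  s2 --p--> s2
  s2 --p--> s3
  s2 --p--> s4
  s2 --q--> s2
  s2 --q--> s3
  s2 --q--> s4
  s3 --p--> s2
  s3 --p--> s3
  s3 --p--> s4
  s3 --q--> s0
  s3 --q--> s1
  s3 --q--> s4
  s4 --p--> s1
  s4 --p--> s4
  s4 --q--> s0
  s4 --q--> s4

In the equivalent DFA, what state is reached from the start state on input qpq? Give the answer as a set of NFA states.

{s0, s2, s4}

Start: {s0}.
δ(s0,q) = {s4}.
Union: {s4}.
After q: {s4}.
δ(s4,p) = {s1, s4}.
Union: {s1, s4}.
After p: {s1, s4}.
δ(s1,q) = {s2, s4}; δ(s4,q) = {s0, s4}.
Union: {s0, s2, s4}.
After q: {s0, s2, s4}.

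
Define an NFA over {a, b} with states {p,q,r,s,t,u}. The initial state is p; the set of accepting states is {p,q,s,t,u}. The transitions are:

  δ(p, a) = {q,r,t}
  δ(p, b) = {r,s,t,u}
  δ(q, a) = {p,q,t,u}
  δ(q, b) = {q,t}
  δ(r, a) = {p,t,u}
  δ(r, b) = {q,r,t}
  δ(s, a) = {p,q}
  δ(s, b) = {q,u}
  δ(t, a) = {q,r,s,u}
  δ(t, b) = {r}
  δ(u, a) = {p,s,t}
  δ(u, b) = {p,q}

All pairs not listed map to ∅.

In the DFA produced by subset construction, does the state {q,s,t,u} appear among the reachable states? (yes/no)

Start state of the DFA: {p}.
{p} --a--> {q,r,t}  [new]
{p} --b--> {r,s,t,u}  [new]
{q,r,t} --a--> {p,q,r,s,t,u}  [new]
{q,r,t} --b--> {q,r,t}  [seen]
{r,s,t,u} --a--> {p,q,r,s,t,u}  [seen]
{r,s,t,u} --b--> {p,q,r,t,u}  [new]
{p,q,r,s,t,u} --a--> {p,q,r,s,t,u}  [seen]
{p,q,r,s,t,u} --b--> {p,q,r,s,t,u}  [seen]
{p,q,r,t,u} --a--> {p,q,r,s,t,u}  [seen]
{p,q,r,t,u} --b--> {p,q,r,s,t,u}  [seen]
Reachable DFA states: {p}, {q,r,t}, {r,s,t,u}, {p,q,r,s,t,u}, {p,q,r,t,u}.
{q,s,t,u} is not among them.

no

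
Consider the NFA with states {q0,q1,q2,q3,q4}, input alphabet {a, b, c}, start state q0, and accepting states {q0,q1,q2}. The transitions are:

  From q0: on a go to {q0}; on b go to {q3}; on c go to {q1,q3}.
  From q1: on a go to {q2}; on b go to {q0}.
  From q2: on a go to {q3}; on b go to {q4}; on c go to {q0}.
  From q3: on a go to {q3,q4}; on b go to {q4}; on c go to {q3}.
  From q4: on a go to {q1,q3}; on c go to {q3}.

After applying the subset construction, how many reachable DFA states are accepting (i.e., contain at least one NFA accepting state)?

Start state of the DFA: {q0}.
{q0} --a--> {q0}  [seen]
{q0} --b--> {q3}  [new]
{q0} --c--> {q1,q3}  [new]
{q3} --a--> {q3,q4}  [new]
{q3} --b--> {q4}  [new]
{q3} --c--> {q3}  [seen]
{q1,q3} --a--> {q2,q3,q4}  [new]
{q1,q3} --b--> {q0,q4}  [new]
{q1,q3} --c--> {q3}  [seen]
{q3,q4} --a--> {q1,q3,q4}  [new]
{q3,q4} --b--> {q4}  [seen]
{q3,q4} --c--> {q3}  [seen]
{q4} --a--> {q1,q3}  [seen]
{q4} --b--> ∅  [new]
{q4} --c--> {q3}  [seen]
{q2,q3,q4} --a--> {q1,q3,q4}  [seen]
{q2,q3,q4} --b--> {q4}  [seen]
{q2,q3,q4} --c--> {q0,q3}  [new]
{q0,q4} --a--> {q0,q1,q3}  [new]
{q0,q4} --b--> {q3}  [seen]
{q0,q4} --c--> {q1,q3}  [seen]
{q1,q3,q4} --a--> {q1,q2,q3,q4}  [new]
{q1,q3,q4} --b--> {q0,q4}  [seen]
{q1,q3,q4} --c--> {q3}  [seen]
∅ --a--> ∅  [seen]
∅ --b--> ∅  [seen]
∅ --c--> ∅  [seen]
{q0,q3} --a--> {q0,q3,q4}  [new]
{q0,q3} --b--> {q3,q4}  [seen]
{q0,q3} --c--> {q1,q3}  [seen]
{q0,q1,q3} --a--> {q0,q2,q3,q4}  [new]
{q0,q1,q3} --b--> {q0,q3,q4}  [seen]
{q0,q1,q3} --c--> {q1,q3}  [seen]
{q1,q2,q3,q4} --a--> {q1,q2,q3,q4}  [seen]
{q1,q2,q3,q4} --b--> {q0,q4}  [seen]
{q1,q2,q3,q4} --c--> {q0,q3}  [seen]
{q0,q3,q4} --a--> {q0,q1,q3,q4}  [new]
{q0,q3,q4} --b--> {q3,q4}  [seen]
{q0,q3,q4} --c--> {q1,q3}  [seen]
{q0,q2,q3,q4} --a--> {q0,q1,q3,q4}  [seen]
{q0,q2,q3,q4} --b--> {q3,q4}  [seen]
{q0,q2,q3,q4} --c--> {q0,q1,q3}  [seen]
{q0,q1,q3,q4} --a--> {q0,q1,q2,q3,q4}  [new]
{q0,q1,q3,q4} --b--> {q0,q3,q4}  [seen]
{q0,q1,q3,q4} --c--> {q1,q3}  [seen]
{q0,q1,q2,q3,q4} --a--> {q0,q1,q2,q3,q4}  [seen]
{q0,q1,q2,q3,q4} --b--> {q0,q3,q4}  [seen]
{q0,q1,q2,q3,q4} --c--> {q0,q1,q3}  [seen]
Reachable DFA states: {q0}, {q3}, {q1,q3}, {q3,q4}, {q4}, {q2,q3,q4}, {q0,q4}, {q1,q3,q4}, ∅, {q0,q3}, {q0,q1,q3}, {q1,q2,q3,q4}, {q0,q3,q4}, {q0,q2,q3,q4}, {q0,q1,q3,q4}, {q0,q1,q2,q3,q4}.
Accepting DFA states (contain an NFA accepting state): {q0}, {q1,q3}, {q2,q3,q4}, {q0,q4}, {q1,q3,q4}, {q0,q3}, {q0,q1,q3}, {q1,q2,q3,q4}, {q0,q3,q4}, {q0,q2,q3,q4}, {q0,q1,q3,q4}, {q0,q1,q2,q3,q4}.

12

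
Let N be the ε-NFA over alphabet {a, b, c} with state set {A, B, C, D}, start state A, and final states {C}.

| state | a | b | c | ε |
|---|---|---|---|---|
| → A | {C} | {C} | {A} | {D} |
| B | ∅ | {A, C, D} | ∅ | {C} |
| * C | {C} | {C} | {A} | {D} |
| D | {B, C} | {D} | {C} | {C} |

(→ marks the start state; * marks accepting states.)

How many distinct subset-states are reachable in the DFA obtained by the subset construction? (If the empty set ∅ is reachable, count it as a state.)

Start state of the DFA: {A, C, D} (ε-closure of the NFA start).
{A, C, D} --a--> {B, C, D}  [new]
{A, C, D} --b--> {C, D}  [new]
{A, C, D} --c--> {A, C, D}  [seen]
{B, C, D} --a--> {B, C, D}  [seen]
{B, C, D} --b--> {A, C, D}  [seen]
{B, C, D} --c--> {A, C, D}  [seen]
{C, D} --a--> {B, C, D}  [seen]
{C, D} --b--> {C, D}  [seen]
{C, D} --c--> {A, C, D}  [seen]
Reachable DFA states: {A, C, D}, {B, C, D}, {C, D}.

3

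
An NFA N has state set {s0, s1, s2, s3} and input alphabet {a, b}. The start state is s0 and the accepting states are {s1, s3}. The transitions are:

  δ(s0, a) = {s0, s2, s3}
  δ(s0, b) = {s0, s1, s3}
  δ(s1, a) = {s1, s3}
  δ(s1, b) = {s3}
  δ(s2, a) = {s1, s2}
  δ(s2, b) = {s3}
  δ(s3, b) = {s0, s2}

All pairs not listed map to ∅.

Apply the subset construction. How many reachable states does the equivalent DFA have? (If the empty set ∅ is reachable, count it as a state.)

4

Start state of the DFA: {s0}.
{s0} --a--> {s0, s2, s3}  [new]
{s0} --b--> {s0, s1, s3}  [new]
{s0, s2, s3} --a--> {s0, s1, s2, s3}  [new]
{s0, s2, s3} --b--> {s0, s1, s2, s3}  [seen]
{s0, s1, s3} --a--> {s0, s1, s2, s3}  [seen]
{s0, s1, s3} --b--> {s0, s1, s2, s3}  [seen]
{s0, s1, s2, s3} --a--> {s0, s1, s2, s3}  [seen]
{s0, s1, s2, s3} --b--> {s0, s1, s2, s3}  [seen]
Reachable DFA states: {s0}, {s0, s2, s3}, {s0, s1, s3}, {s0, s1, s2, s3}.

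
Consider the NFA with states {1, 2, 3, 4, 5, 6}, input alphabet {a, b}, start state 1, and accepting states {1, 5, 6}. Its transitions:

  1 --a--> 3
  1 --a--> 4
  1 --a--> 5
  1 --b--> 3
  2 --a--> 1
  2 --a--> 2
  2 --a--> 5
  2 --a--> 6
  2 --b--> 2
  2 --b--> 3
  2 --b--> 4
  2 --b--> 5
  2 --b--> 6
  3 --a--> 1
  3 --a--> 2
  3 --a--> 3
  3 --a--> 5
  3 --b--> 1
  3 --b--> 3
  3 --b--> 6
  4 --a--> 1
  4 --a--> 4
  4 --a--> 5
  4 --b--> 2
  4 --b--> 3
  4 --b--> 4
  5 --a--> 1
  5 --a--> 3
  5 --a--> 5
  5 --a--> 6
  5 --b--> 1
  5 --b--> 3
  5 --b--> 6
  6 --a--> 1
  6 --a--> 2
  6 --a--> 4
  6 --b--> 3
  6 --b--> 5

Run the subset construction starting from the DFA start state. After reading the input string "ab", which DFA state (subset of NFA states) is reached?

Start: {1}.
δ(1,a) = {3, 4, 5}.
Union: {3, 4, 5}.
After a: {3, 4, 5}.
δ(3,b) = {1, 3, 6}; δ(4,b) = {2, 3, 4}; δ(5,b) = {1, 3, 6}.
Union: {1, 2, 3, 4, 6}.
After b: {1, 2, 3, 4, 6}.

{1, 2, 3, 4, 6}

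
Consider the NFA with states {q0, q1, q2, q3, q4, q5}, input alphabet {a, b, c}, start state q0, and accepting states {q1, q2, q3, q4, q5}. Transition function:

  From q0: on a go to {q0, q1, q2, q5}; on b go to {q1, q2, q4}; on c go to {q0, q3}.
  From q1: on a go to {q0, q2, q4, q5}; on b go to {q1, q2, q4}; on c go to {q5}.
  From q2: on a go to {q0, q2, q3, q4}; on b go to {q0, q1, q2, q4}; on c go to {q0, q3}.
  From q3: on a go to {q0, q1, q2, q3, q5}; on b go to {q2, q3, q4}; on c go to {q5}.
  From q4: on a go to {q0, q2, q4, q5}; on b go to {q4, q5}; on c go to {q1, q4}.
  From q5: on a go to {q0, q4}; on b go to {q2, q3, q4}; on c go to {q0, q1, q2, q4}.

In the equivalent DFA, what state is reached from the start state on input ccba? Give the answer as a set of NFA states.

{q0, q1, q2, q3, q4, q5}

Start: {q0}.
δ(q0,c) = {q0, q3}.
Union: {q0, q3}.
After c: {q0, q3}.
δ(q0,c) = {q0, q3}; δ(q3,c) = {q5}.
Union: {q0, q3, q5}.
After c: {q0, q3, q5}.
δ(q0,b) = {q1, q2, q4}; δ(q3,b) = {q2, q3, q4}; δ(q5,b) = {q2, q3, q4}.
Union: {q1, q2, q3, q4}.
After b: {q1, q2, q3, q4}.
δ(q1,a) = {q0, q2, q4, q5}; δ(q2,a) = {q0, q2, q3, q4}; δ(q3,a) = {q0, q1, q2, q3, q5}; δ(q4,a) = {q0, q2, q4, q5}.
Union: {q0, q1, q2, q3, q4, q5}.
After a: {q0, q1, q2, q3, q4, q5}.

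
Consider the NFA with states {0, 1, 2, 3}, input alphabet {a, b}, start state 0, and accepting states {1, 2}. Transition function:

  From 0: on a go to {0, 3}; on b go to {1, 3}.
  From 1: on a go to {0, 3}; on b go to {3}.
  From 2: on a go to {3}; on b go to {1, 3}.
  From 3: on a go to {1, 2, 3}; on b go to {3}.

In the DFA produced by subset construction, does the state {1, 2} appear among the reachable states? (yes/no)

Start state of the DFA: {0}.
{0} --a--> {0, 3}  [new]
{0} --b--> {1, 3}  [new]
{0, 3} --a--> {0, 1, 2, 3}  [new]
{0, 3} --b--> {1, 3}  [seen]
{1, 3} --a--> {0, 1, 2, 3}  [seen]
{1, 3} --b--> {3}  [new]
{0, 1, 2, 3} --a--> {0, 1, 2, 3}  [seen]
{0, 1, 2, 3} --b--> {1, 3}  [seen]
{3} --a--> {1, 2, 3}  [new]
{3} --b--> {3}  [seen]
{1, 2, 3} --a--> {0, 1, 2, 3}  [seen]
{1, 2, 3} --b--> {1, 3}  [seen]
Reachable DFA states: {0}, {0, 3}, {1, 3}, {0, 1, 2, 3}, {3}, {1, 2, 3}.
{1, 2} is not among them.

no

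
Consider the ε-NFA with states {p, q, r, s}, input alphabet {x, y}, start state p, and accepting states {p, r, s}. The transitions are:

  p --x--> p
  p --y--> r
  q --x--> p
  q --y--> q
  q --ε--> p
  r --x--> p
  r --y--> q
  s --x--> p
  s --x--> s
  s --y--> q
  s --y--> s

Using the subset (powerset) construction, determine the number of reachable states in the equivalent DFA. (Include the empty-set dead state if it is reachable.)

4

Start state of the DFA: {p} (ε-closure of the NFA start).
{p} --x--> {p}  [seen]
{p} --y--> {r}  [new]
{r} --x--> {p}  [seen]
{r} --y--> {p, q}  [new]
{p, q} --x--> {p}  [seen]
{p, q} --y--> {p, q, r}  [new]
{p, q, r} --x--> {p}  [seen]
{p, q, r} --y--> {p, q, r}  [seen]
Reachable DFA states: {p}, {r}, {p, q}, {p, q, r}.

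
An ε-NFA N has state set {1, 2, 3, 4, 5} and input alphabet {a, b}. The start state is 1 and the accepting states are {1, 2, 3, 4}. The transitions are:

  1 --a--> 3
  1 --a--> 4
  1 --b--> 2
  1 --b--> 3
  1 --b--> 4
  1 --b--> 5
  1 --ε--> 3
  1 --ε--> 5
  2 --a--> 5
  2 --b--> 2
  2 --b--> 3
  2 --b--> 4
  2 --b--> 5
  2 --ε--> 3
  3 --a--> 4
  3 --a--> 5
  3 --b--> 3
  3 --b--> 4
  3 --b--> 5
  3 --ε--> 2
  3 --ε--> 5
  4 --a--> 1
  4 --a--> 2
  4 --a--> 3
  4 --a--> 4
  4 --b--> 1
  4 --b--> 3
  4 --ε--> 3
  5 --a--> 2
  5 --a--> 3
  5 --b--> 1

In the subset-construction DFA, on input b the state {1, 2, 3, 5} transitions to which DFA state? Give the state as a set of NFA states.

δ(1,b) = {2, 3, 4, 5}; δ(2,b) = {2, 3, 4, 5}; δ(3,b) = {3, 4, 5}; δ(5,b) = {1}.
Union: {1, 2, 3, 4, 5}.

{1, 2, 3, 4, 5}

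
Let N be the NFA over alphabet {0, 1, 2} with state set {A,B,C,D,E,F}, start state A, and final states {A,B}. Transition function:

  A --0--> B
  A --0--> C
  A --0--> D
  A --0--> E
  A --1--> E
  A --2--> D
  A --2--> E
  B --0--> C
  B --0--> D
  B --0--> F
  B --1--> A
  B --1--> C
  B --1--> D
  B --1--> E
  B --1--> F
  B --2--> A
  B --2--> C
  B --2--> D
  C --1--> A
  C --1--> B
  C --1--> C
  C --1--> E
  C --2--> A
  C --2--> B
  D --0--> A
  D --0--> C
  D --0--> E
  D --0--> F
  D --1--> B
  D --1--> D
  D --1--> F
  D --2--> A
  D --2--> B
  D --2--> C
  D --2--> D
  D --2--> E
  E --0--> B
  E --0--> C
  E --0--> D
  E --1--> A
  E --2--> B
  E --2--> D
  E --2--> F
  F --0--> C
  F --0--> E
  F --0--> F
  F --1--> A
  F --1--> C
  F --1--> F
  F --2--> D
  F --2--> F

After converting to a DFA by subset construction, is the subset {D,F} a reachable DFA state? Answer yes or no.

Start state of the DFA: {A}.
{A} --0--> {B,C,D,E}  [new]
{A} --1--> {E}  [new]
{A} --2--> {D,E}  [new]
{B,C,D,E} --0--> {A,B,C,D,E,F}  [new]
{B,C,D,E} --1--> {A,B,C,D,E,F}  [seen]
{B,C,D,E} --2--> {A,B,C,D,E,F}  [seen]
{E} --0--> {B,C,D}  [new]
{E} --1--> {A}  [seen]
{E} --2--> {B,D,F}  [new]
{D,E} --0--> {A,B,C,D,E,F}  [seen]
{D,E} --1--> {A,B,D,F}  [new]
{D,E} --2--> {A,B,C,D,E,F}  [seen]
{A,B,C,D,E,F} --0--> {A,B,C,D,E,F}  [seen]
{A,B,C,D,E,F} --1--> {A,B,C,D,E,F}  [seen]
{A,B,C,D,E,F} --2--> {A,B,C,D,E,F}  [seen]
{B,C,D} --0--> {A,C,D,E,F}  [new]
{B,C,D} --1--> {A,B,C,D,E,F}  [seen]
{B,C,D} --2--> {A,B,C,D,E}  [new]
{B,D,F} --0--> {A,C,D,E,F}  [seen]
{B,D,F} --1--> {A,B,C,D,E,F}  [seen]
{B,D,F} --2--> {A,B,C,D,E,F}  [seen]
{A,B,D,F} --0--> {A,B,C,D,E,F}  [seen]
{A,B,D,F} --1--> {A,B,C,D,E,F}  [seen]
{A,B,D,F} --2--> {A,B,C,D,E,F}  [seen]
{A,C,D,E,F} --0--> {A,B,C,D,E,F}  [seen]
{A,C,D,E,F} --1--> {A,B,C,D,E,F}  [seen]
{A,C,D,E,F} --2--> {A,B,C,D,E,F}  [seen]
{A,B,C,D,E} --0--> {A,B,C,D,E,F}  [seen]
{A,B,C,D,E} --1--> {A,B,C,D,E,F}  [seen]
{A,B,C,D,E} --2--> {A,B,C,D,E,F}  [seen]
Reachable DFA states: {A}, {B,C,D,E}, {E}, {D,E}, {A,B,C,D,E,F}, {B,C,D}, {B,D,F}, {A,B,D,F}, {A,C,D,E,F}, {A,B,C,D,E}.
{D,F} is not among them.

no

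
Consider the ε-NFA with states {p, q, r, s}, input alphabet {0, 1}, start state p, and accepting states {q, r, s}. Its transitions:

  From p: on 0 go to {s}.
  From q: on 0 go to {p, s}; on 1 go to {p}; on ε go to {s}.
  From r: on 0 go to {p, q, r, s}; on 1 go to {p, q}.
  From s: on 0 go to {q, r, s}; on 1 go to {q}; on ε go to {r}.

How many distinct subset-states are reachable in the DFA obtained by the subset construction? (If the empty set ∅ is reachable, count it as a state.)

4

Start state of the DFA: {p} (ε-closure of the NFA start).
{p} --0--> {r, s}  [new]
{p} --1--> ∅  [new]
{r, s} --0--> {p, q, r, s}  [new]
{r, s} --1--> {p, q, r, s}  [seen]
∅ --0--> ∅  [seen]
∅ --1--> ∅  [seen]
{p, q, r, s} --0--> {p, q, r, s}  [seen]
{p, q, r, s} --1--> {p, q, r, s}  [seen]
Reachable DFA states: {p}, {r, s}, ∅, {p, q, r, s}.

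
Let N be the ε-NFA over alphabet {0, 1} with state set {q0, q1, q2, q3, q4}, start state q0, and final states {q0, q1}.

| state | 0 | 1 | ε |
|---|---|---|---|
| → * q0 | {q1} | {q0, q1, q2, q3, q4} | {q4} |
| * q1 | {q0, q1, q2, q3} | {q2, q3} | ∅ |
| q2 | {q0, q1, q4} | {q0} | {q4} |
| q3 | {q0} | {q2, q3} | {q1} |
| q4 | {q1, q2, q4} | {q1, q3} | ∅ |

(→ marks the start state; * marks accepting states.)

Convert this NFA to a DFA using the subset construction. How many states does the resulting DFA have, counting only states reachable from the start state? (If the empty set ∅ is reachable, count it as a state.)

Start state of the DFA: {q0, q4} (ε-closure of the NFA start).
{q0, q4} --0--> {q1, q2, q4}  [new]
{q0, q4} --1--> {q0, q1, q2, q3, q4}  [new]
{q1, q2, q4} --0--> {q0, q1, q2, q3, q4}  [seen]
{q1, q2, q4} --1--> {q0, q1, q2, q3, q4}  [seen]
{q0, q1, q2, q3, q4} --0--> {q0, q1, q2, q3, q4}  [seen]
{q0, q1, q2, q3, q4} --1--> {q0, q1, q2, q3, q4}  [seen]
Reachable DFA states: {q0, q4}, {q1, q2, q4}, {q0, q1, q2, q3, q4}.

3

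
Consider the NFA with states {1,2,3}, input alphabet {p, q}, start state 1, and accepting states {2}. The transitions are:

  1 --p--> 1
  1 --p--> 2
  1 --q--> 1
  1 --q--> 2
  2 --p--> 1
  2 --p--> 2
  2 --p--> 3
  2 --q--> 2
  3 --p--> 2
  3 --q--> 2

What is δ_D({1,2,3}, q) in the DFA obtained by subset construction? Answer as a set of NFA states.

δ(1,q) = {1,2}; δ(2,q) = {2}; δ(3,q) = {2}.
Union: {1,2}.

{1,2}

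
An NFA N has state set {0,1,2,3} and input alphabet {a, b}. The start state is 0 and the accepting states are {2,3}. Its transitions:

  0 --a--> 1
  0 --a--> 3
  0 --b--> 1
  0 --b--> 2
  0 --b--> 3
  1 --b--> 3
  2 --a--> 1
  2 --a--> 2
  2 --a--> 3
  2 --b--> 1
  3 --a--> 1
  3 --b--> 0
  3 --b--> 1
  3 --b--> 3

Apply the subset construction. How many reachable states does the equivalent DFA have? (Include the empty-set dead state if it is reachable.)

8

Start state of the DFA: {0}.
{0} --a--> {1,3}  [new]
{0} --b--> {1,2,3}  [new]
{1,3} --a--> {1}  [new]
{1,3} --b--> {0,1,3}  [new]
{1,2,3} --a--> {1,2,3}  [seen]
{1,2,3} --b--> {0,1,3}  [seen]
{1} --a--> ∅  [new]
{1} --b--> {3}  [new]
{0,1,3} --a--> {1,3}  [seen]
{0,1,3} --b--> {0,1,2,3}  [new]
∅ --a--> ∅  [seen]
∅ --b--> ∅  [seen]
{3} --a--> {1}  [seen]
{3} --b--> {0,1,3}  [seen]
{0,1,2,3} --a--> {1,2,3}  [seen]
{0,1,2,3} --b--> {0,1,2,3}  [seen]
Reachable DFA states: {0}, {1,3}, {1,2,3}, {1}, {0,1,3}, ∅, {3}, {0,1,2,3}.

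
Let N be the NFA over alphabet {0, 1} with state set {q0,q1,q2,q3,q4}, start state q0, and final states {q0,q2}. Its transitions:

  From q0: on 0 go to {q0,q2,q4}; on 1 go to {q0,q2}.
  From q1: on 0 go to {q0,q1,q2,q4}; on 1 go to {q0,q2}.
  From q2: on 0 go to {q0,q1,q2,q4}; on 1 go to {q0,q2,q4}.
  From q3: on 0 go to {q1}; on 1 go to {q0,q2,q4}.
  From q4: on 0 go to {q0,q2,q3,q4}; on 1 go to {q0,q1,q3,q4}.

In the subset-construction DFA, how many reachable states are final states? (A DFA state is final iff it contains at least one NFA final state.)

5

Start state of the DFA: {q0}.
{q0} --0--> {q0,q2,q4}  [new]
{q0} --1--> {q0,q2}  [new]
{q0,q2,q4} --0--> {q0,q1,q2,q3,q4}  [new]
{q0,q2,q4} --1--> {q0,q1,q2,q3,q4}  [seen]
{q0,q2} --0--> {q0,q1,q2,q4}  [new]
{q0,q2} --1--> {q0,q2,q4}  [seen]
{q0,q1,q2,q3,q4} --0--> {q0,q1,q2,q3,q4}  [seen]
{q0,q1,q2,q3,q4} --1--> {q0,q1,q2,q3,q4}  [seen]
{q0,q1,q2,q4} --0--> {q0,q1,q2,q3,q4}  [seen]
{q0,q1,q2,q4} --1--> {q0,q1,q2,q3,q4}  [seen]
Reachable DFA states: {q0}, {q0,q2,q4}, {q0,q2}, {q0,q1,q2,q3,q4}, {q0,q1,q2,q4}.
Accepting DFA states (contain an NFA accepting state): {q0}, {q0,q2,q4}, {q0,q2}, {q0,q1,q2,q3,q4}, {q0,q1,q2,q4}.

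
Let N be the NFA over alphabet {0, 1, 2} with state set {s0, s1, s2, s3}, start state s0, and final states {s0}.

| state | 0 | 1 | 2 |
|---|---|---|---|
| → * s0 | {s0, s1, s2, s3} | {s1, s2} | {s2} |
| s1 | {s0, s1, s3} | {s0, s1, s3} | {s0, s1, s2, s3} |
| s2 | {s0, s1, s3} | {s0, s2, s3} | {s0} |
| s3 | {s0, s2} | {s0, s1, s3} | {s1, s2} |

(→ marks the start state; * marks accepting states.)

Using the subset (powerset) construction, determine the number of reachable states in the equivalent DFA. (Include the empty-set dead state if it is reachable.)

7

Start state of the DFA: {s0}.
{s0} --0--> {s0, s1, s2, s3}  [new]
{s0} --1--> {s1, s2}  [new]
{s0} --2--> {s2}  [new]
{s0, s1, s2, s3} --0--> {s0, s1, s2, s3}  [seen]
{s0, s1, s2, s3} --1--> {s0, s1, s2, s3}  [seen]
{s0, s1, s2, s3} --2--> {s0, s1, s2, s3}  [seen]
{s1, s2} --0--> {s0, s1, s3}  [new]
{s1, s2} --1--> {s0, s1, s2, s3}  [seen]
{s1, s2} --2--> {s0, s1, s2, s3}  [seen]
{s2} --0--> {s0, s1, s3}  [seen]
{s2} --1--> {s0, s2, s3}  [new]
{s2} --2--> {s0}  [seen]
{s0, s1, s3} --0--> {s0, s1, s2, s3}  [seen]
{s0, s1, s3} --1--> {s0, s1, s2, s3}  [seen]
{s0, s1, s3} --2--> {s0, s1, s2, s3}  [seen]
{s0, s2, s3} --0--> {s0, s1, s2, s3}  [seen]
{s0, s2, s3} --1--> {s0, s1, s2, s3}  [seen]
{s0, s2, s3} --2--> {s0, s1, s2}  [new]
{s0, s1, s2} --0--> {s0, s1, s2, s3}  [seen]
{s0, s1, s2} --1--> {s0, s1, s2, s3}  [seen]
{s0, s1, s2} --2--> {s0, s1, s2, s3}  [seen]
Reachable DFA states: {s0}, {s0, s1, s2, s3}, {s1, s2}, {s2}, {s0, s1, s3}, {s0, s2, s3}, {s0, s1, s2}.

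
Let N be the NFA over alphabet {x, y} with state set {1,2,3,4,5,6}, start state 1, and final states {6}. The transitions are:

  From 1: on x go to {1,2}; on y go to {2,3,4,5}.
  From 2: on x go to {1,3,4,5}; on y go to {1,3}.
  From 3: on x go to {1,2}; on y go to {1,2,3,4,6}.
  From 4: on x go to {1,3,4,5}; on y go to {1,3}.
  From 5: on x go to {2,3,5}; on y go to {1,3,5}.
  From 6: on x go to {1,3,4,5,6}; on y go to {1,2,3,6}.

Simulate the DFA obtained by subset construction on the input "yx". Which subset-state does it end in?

Start: {1}.
δ(1,y) = {2,3,4,5}.
Union: {2,3,4,5}.
After y: {2,3,4,5}.
δ(2,x) = {1,3,4,5}; δ(3,x) = {1,2}; δ(4,x) = {1,3,4,5}; δ(5,x) = {2,3,5}.
Union: {1,2,3,4,5}.
After x: {1,2,3,4,5}.

{1,2,3,4,5}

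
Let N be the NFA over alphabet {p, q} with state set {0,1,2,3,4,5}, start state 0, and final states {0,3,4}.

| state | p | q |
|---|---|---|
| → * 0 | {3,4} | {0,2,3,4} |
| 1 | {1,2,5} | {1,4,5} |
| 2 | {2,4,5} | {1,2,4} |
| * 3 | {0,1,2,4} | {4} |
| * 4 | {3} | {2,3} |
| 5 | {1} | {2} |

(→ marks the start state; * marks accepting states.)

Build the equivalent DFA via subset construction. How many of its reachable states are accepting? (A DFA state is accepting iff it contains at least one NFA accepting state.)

8

Start state of the DFA: {0}.
{0} --p--> {3,4}  [new]
{0} --q--> {0,2,3,4}  [new]
{3,4} --p--> {0,1,2,3,4}  [new]
{3,4} --q--> {2,3,4}  [new]
{0,2,3,4} --p--> {0,1,2,3,4,5}  [new]
{0,2,3,4} --q--> {0,1,2,3,4}  [seen]
{0,1,2,3,4} --p--> {0,1,2,3,4,5}  [seen]
{0,1,2,3,4} --q--> {0,1,2,3,4,5}  [seen]
{2,3,4} --p--> {0,1,2,3,4,5}  [seen]
{2,3,4} --q--> {1,2,3,4}  [new]
{0,1,2,3,4,5} --p--> {0,1,2,3,4,5}  [seen]
{0,1,2,3,4,5} --q--> {0,1,2,3,4,5}  [seen]
{1,2,3,4} --p--> {0,1,2,3,4,5}  [seen]
{1,2,3,4} --q--> {1,2,3,4,5}  [new]
{1,2,3,4,5} --p--> {0,1,2,3,4,5}  [seen]
{1,2,3,4,5} --q--> {1,2,3,4,5}  [seen]
Reachable DFA states: {0}, {3,4}, {0,2,3,4}, {0,1,2,3,4}, {2,3,4}, {0,1,2,3,4,5}, {1,2,3,4}, {1,2,3,4,5}.
Accepting DFA states (contain an NFA accepting state): {0}, {3,4}, {0,2,3,4}, {0,1,2,3,4}, {2,3,4}, {0,1,2,3,4,5}, {1,2,3,4}, {1,2,3,4,5}.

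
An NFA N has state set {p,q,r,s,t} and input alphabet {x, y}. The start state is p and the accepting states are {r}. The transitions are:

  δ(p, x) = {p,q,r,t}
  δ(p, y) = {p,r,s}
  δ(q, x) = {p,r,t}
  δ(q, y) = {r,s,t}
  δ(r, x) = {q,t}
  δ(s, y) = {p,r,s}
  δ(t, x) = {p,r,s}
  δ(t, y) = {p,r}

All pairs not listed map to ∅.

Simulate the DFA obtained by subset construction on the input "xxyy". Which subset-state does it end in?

Start: {p}.
δ(p,x) = {p,q,r,t}.
Union: {p,q,r,t}.
After x: {p,q,r,t}.
δ(p,x) = {p,q,r,t}; δ(q,x) = {p,r,t}; δ(r,x) = {q,t}; δ(t,x) = {p,r,s}.
Union: {p,q,r,s,t}.
After x: {p,q,r,s,t}.
δ(p,y) = {p,r,s}; δ(q,y) = {r,s,t}; δ(r,y) = ∅; δ(s,y) = {p,r,s}; δ(t,y) = {p,r}.
Union: {p,r,s,t}.
After y: {p,r,s,t}.
δ(p,y) = {p,r,s}; δ(r,y) = ∅; δ(s,y) = {p,r,s}; δ(t,y) = {p,r}.
Union: {p,r,s}.
After y: {p,r,s}.

{p,r,s}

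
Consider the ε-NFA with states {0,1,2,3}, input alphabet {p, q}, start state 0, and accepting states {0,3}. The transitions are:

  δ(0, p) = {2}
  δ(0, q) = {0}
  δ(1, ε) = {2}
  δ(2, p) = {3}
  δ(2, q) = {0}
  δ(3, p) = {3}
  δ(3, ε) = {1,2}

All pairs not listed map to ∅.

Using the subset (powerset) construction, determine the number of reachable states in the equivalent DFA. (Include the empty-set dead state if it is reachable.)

3

Start state of the DFA: {0} (ε-closure of the NFA start).
{0} --p--> {2}  [new]
{0} --q--> {0}  [seen]
{2} --p--> {1,2,3}  [new]
{2} --q--> {0}  [seen]
{1,2,3} --p--> {1,2,3}  [seen]
{1,2,3} --q--> {0}  [seen]
Reachable DFA states: {0}, {2}, {1,2,3}.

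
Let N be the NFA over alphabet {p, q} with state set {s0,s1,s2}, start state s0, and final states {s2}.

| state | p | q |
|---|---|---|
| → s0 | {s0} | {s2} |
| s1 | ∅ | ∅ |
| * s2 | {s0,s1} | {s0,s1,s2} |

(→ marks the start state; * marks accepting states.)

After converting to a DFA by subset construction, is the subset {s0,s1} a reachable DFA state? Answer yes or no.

yes

Start state of the DFA: {s0}.
{s0} --p--> {s0}  [seen]
{s0} --q--> {s2}  [new]
{s2} --p--> {s0,s1}  [new]
{s2} --q--> {s0,s1,s2}  [new]
{s0,s1} --p--> {s0}  [seen]
{s0,s1} --q--> {s2}  [seen]
{s0,s1,s2} --p--> {s0,s1}  [seen]
{s0,s1,s2} --q--> {s0,s1,s2}  [seen]
Reachable DFA states: {s0}, {s2}, {s0,s1}, {s0,s1,s2}.
{s0,s1} is among them.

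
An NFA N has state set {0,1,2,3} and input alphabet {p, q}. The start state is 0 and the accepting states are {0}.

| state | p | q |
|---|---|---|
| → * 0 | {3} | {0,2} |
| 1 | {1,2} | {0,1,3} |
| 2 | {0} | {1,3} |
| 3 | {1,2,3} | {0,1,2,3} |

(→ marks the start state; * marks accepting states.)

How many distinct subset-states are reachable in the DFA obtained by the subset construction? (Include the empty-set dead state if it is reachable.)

Start state of the DFA: {0}.
{0} --p--> {3}  [new]
{0} --q--> {0,2}  [new]
{3} --p--> {1,2,3}  [new]
{3} --q--> {0,1,2,3}  [new]
{0,2} --p--> {0,3}  [new]
{0,2} --q--> {0,1,2,3}  [seen]
{1,2,3} --p--> {0,1,2,3}  [seen]
{1,2,3} --q--> {0,1,2,3}  [seen]
{0,1,2,3} --p--> {0,1,2,3}  [seen]
{0,1,2,3} --q--> {0,1,2,3}  [seen]
{0,3} --p--> {1,2,3}  [seen]
{0,3} --q--> {0,1,2,3}  [seen]
Reachable DFA states: {0}, {3}, {0,2}, {1,2,3}, {0,1,2,3}, {0,3}.

6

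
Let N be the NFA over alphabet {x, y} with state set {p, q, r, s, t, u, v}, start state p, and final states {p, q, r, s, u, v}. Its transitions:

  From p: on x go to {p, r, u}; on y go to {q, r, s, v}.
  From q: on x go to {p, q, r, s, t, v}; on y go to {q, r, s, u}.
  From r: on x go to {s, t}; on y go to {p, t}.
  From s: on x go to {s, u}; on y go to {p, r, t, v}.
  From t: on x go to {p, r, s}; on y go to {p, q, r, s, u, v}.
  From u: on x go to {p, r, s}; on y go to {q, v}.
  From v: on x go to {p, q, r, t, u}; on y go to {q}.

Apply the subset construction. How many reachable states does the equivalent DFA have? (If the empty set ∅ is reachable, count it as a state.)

6

Start state of the DFA: {p}.
{p} --x--> {p, r, u}  [new]
{p} --y--> {q, r, s, v}  [new]
{p, r, u} --x--> {p, r, s, t, u}  [new]
{p, r, u} --y--> {p, q, r, s, t, v}  [new]
{q, r, s, v} --x--> {p, q, r, s, t, u, v}  [new]
{q, r, s, v} --y--> {p, q, r, s, t, u, v}  [seen]
{p, r, s, t, u} --x--> {p, r, s, t, u}  [seen]
{p, r, s, t, u} --y--> {p, q, r, s, t, u, v}  [seen]
{p, q, r, s, t, v} --x--> {p, q, r, s, t, u, v}  [seen]
{p, q, r, s, t, v} --y--> {p, q, r, s, t, u, v}  [seen]
{p, q, r, s, t, u, v} --x--> {p, q, r, s, t, u, v}  [seen]
{p, q, r, s, t, u, v} --y--> {p, q, r, s, t, u, v}  [seen]
Reachable DFA states: {p}, {p, r, u}, {q, r, s, v}, {p, r, s, t, u}, {p, q, r, s, t, v}, {p, q, r, s, t, u, v}.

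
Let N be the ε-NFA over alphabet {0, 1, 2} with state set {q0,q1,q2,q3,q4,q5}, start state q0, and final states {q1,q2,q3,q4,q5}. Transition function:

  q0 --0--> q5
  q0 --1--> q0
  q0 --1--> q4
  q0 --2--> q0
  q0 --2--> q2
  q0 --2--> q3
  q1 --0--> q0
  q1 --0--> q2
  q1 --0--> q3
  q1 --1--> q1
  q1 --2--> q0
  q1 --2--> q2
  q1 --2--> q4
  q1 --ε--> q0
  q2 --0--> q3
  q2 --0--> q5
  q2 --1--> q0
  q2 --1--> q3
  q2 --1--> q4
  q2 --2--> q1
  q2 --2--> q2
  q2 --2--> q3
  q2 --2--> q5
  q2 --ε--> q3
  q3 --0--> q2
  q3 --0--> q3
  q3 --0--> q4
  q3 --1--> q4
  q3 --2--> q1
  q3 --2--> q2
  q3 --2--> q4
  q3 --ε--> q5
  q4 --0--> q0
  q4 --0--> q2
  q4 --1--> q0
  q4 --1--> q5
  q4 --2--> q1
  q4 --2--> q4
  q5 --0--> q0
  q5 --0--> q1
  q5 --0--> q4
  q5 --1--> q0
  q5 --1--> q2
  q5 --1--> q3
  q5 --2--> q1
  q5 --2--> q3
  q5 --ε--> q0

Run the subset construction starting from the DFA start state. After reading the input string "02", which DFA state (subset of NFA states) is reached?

{q0,q1,q2,q3,q5}

Start: {q0}.
δ(q0,0) = {q5}.
Union: {q5}.
ε-closure gives {q0,q5}.
After 0: {q0,q5}.
δ(q0,2) = {q0,q2,q3}; δ(q5,2) = {q1,q3}.
Union: {q0,q1,q2,q3}.
ε-closure gives {q0,q1,q2,q3,q5}.
After 2: {q0,q1,q2,q3,q5}.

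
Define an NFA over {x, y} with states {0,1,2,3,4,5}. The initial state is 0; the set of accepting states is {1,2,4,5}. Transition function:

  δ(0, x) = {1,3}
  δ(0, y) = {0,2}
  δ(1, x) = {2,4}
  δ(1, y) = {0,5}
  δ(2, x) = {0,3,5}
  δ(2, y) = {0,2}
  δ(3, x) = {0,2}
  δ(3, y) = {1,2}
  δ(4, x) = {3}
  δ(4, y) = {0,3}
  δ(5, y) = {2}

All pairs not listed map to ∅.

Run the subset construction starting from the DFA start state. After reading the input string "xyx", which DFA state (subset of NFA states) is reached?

{0,1,2,3,4,5}

Start: {0}.
δ(0,x) = {1,3}.
Union: {1,3}.
After x: {1,3}.
δ(1,y) = {0,5}; δ(3,y) = {1,2}.
Union: {0,1,2,5}.
After y: {0,1,2,5}.
δ(0,x) = {1,3}; δ(1,x) = {2,4}; δ(2,x) = {0,3,5}; δ(5,x) = ∅.
Union: {0,1,2,3,4,5}.
After x: {0,1,2,3,4,5}.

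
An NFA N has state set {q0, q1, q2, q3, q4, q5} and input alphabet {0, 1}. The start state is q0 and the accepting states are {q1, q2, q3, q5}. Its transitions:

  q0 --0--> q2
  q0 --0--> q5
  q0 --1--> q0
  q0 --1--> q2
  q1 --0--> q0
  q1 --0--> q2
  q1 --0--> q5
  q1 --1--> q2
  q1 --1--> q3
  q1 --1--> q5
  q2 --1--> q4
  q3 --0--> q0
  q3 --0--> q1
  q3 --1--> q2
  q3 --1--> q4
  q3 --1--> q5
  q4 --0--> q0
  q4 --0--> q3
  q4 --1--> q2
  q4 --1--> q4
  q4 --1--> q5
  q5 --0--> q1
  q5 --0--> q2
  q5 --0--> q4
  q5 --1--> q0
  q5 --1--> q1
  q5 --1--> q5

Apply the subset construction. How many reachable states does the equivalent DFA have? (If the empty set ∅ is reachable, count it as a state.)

Start state of the DFA: {q0}.
{q0} --0--> {q2, q5}  [new]
{q0} --1--> {q0, q2}  [new]
{q2, q5} --0--> {q1, q2, q4}  [new]
{q2, q5} --1--> {q0, q1, q4, q5}  [new]
{q0, q2} --0--> {q2, q5}  [seen]
{q0, q2} --1--> {q0, q2, q4}  [new]
{q1, q2, q4} --0--> {q0, q2, q3, q5}  [new]
{q1, q2, q4} --1--> {q2, q3, q4, q5}  [new]
{q0, q1, q4, q5} --0--> {q0, q1, q2, q3, q4, q5}  [new]
{q0, q1, q4, q5} --1--> {q0, q1, q2, q3, q4, q5}  [seen]
{q0, q2, q4} --0--> {q0, q2, q3, q5}  [seen]
{q0, q2, q4} --1--> {q0, q2, q4, q5}  [new]
{q0, q2, q3, q5} --0--> {q0, q1, q2, q4, q5}  [new]
{q0, q2, q3, q5} --1--> {q0, q1, q2, q4, q5}  [seen]
{q2, q3, q4, q5} --0--> {q0, q1, q2, q3, q4}  [new]
{q2, q3, q4, q5} --1--> {q0, q1, q2, q4, q5}  [seen]
{q0, q1, q2, q3, q4, q5} --0--> {q0, q1, q2, q3, q4, q5}  [seen]
{q0, q1, q2, q3, q4, q5} --1--> {q0, q1, q2, q3, q4, q5}  [seen]
{q0, q2, q4, q5} --0--> {q0, q1, q2, q3, q4, q5}  [seen]
{q0, q2, q4, q5} --1--> {q0, q1, q2, q4, q5}  [seen]
{q0, q1, q2, q4, q5} --0--> {q0, q1, q2, q3, q4, q5}  [seen]
{q0, q1, q2, q4, q5} --1--> {q0, q1, q2, q3, q4, q5}  [seen]
{q0, q1, q2, q3, q4} --0--> {q0, q1, q2, q3, q5}  [new]
{q0, q1, q2, q3, q4} --1--> {q0, q2, q3, q4, q5}  [new]
{q0, q1, q2, q3, q5} --0--> {q0, q1, q2, q4, q5}  [seen]
{q0, q1, q2, q3, q5} --1--> {q0, q1, q2, q3, q4, q5}  [seen]
{q0, q2, q3, q4, q5} --0--> {q0, q1, q2, q3, q4, q5}  [seen]
{q0, q2, q3, q4, q5} --1--> {q0, q1, q2, q4, q5}  [seen]
Reachable DFA states: {q0}, {q2, q5}, {q0, q2}, {q1, q2, q4}, {q0, q1, q4, q5}, {q0, q2, q4}, {q0, q2, q3, q5}, {q2, q3, q4, q5}, {q0, q1, q2, q3, q4, q5}, {q0, q2, q4, q5}, {q0, q1, q2, q4, q5}, {q0, q1, q2, q3, q4}, {q0, q1, q2, q3, q5}, {q0, q2, q3, q4, q5}.

14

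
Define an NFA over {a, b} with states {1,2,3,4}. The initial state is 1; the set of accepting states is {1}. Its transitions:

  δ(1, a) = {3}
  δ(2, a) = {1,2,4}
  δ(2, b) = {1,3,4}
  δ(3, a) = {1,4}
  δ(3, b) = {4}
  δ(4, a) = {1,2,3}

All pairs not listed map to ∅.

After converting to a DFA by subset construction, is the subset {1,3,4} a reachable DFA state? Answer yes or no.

yes

Start state of the DFA: {1}.
{1} --a--> {3}  [new]
{1} --b--> ∅  [new]
{3} --a--> {1,4}  [new]
{3} --b--> {4}  [new]
∅ --a--> ∅  [seen]
∅ --b--> ∅  [seen]
{1,4} --a--> {1,2,3}  [new]
{1,4} --b--> ∅  [seen]
{4} --a--> {1,2,3}  [seen]
{4} --b--> ∅  [seen]
{1,2,3} --a--> {1,2,3,4}  [new]
{1,2,3} --b--> {1,3,4}  [new]
{1,2,3,4} --a--> {1,2,3,4}  [seen]
{1,2,3,4} --b--> {1,3,4}  [seen]
{1,3,4} --a--> {1,2,3,4}  [seen]
{1,3,4} --b--> {4}  [seen]
Reachable DFA states: {1}, {3}, ∅, {1,4}, {4}, {1,2,3}, {1,2,3,4}, {1,3,4}.
{1,3,4} is among them.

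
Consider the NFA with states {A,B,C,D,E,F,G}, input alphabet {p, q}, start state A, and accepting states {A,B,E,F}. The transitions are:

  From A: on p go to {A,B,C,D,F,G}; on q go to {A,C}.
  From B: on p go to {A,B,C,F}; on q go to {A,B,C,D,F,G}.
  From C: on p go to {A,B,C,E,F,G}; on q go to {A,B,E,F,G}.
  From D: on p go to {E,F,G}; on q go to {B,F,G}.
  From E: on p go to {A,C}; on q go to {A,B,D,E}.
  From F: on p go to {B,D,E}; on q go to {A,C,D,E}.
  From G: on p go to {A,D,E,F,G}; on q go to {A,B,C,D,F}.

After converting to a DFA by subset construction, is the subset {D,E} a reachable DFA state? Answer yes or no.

no

Start state of the DFA: {A}.
{A} --p--> {A,B,C,D,F,G}  [new]
{A} --q--> {A,C}  [new]
{A,B,C,D,F,G} --p--> {A,B,C,D,E,F,G}  [new]
{A,B,C,D,F,G} --q--> {A,B,C,D,E,F,G}  [seen]
{A,C} --p--> {A,B,C,D,E,F,G}  [seen]
{A,C} --q--> {A,B,C,E,F,G}  [new]
{A,B,C,D,E,F,G} --p--> {A,B,C,D,E,F,G}  [seen]
{A,B,C,D,E,F,G} --q--> {A,B,C,D,E,F,G}  [seen]
{A,B,C,E,F,G} --p--> {A,B,C,D,E,F,G}  [seen]
{A,B,C,E,F,G} --q--> {A,B,C,D,E,F,G}  [seen]
Reachable DFA states: {A}, {A,B,C,D,F,G}, {A,C}, {A,B,C,D,E,F,G}, {A,B,C,E,F,G}.
{D,E} is not among them.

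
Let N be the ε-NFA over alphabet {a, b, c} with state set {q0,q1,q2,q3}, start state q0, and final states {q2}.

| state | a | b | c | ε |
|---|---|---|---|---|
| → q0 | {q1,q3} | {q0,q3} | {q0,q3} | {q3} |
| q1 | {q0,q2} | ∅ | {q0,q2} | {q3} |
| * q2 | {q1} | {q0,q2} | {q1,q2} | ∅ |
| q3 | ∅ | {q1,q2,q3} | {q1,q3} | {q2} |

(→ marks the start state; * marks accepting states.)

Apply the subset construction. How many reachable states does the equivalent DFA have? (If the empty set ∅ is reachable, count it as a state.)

3

Start state of the DFA: {q0,q2,q3} (ε-closure of the NFA start).
{q0,q2,q3} --a--> {q1,q2,q3}  [new]
{q0,q2,q3} --b--> {q0,q1,q2,q3}  [new]
{q0,q2,q3} --c--> {q0,q1,q2,q3}  [seen]
{q1,q2,q3} --a--> {q0,q1,q2,q3}  [seen]
{q1,q2,q3} --b--> {q0,q1,q2,q3}  [seen]
{q1,q2,q3} --c--> {q0,q1,q2,q3}  [seen]
{q0,q1,q2,q3} --a--> {q0,q1,q2,q3}  [seen]
{q0,q1,q2,q3} --b--> {q0,q1,q2,q3}  [seen]
{q0,q1,q2,q3} --c--> {q0,q1,q2,q3}  [seen]
Reachable DFA states: {q0,q2,q3}, {q1,q2,q3}, {q0,q1,q2,q3}.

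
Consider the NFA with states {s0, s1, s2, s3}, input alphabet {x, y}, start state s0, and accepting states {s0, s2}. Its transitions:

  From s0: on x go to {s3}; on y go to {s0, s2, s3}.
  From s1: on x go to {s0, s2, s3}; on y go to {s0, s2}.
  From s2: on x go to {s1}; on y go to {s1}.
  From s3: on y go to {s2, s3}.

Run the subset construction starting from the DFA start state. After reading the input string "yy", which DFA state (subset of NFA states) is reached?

{s0, s1, s2, s3}

Start: {s0}.
δ(s0,y) = {s0, s2, s3}.
Union: {s0, s2, s3}.
After y: {s0, s2, s3}.
δ(s0,y) = {s0, s2, s3}; δ(s2,y) = {s1}; δ(s3,y) = {s2, s3}.
Union: {s0, s1, s2, s3}.
After y: {s0, s1, s2, s3}.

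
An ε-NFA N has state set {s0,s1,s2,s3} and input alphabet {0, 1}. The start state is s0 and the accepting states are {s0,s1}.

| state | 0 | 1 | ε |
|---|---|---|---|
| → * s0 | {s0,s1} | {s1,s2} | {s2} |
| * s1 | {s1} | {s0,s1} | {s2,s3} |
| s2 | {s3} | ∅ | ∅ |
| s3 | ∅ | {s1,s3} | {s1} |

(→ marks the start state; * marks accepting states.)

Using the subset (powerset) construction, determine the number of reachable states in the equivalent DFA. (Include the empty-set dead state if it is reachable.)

Start state of the DFA: {s0,s2} (ε-closure of the NFA start).
{s0,s2} --0--> {s0,s1,s2,s3}  [new]
{s0,s2} --1--> {s1,s2,s3}  [new]
{s0,s1,s2,s3} --0--> {s0,s1,s2,s3}  [seen]
{s0,s1,s2,s3} --1--> {s0,s1,s2,s3}  [seen]
{s1,s2,s3} --0--> {s1,s2,s3}  [seen]
{s1,s2,s3} --1--> {s0,s1,s2,s3}  [seen]
Reachable DFA states: {s0,s2}, {s0,s1,s2,s3}, {s1,s2,s3}.

3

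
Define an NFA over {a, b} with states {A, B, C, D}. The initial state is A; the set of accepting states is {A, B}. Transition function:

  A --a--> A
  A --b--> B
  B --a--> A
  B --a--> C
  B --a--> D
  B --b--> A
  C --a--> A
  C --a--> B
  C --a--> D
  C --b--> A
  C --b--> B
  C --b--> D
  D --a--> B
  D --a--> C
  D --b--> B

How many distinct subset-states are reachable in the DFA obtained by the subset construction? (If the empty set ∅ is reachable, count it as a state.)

6

Start state of the DFA: {A}.
{A} --a--> {A}  [seen]
{A} --b--> {B}  [new]
{B} --a--> {A, C, D}  [new]
{B} --b--> {A}  [seen]
{A, C, D} --a--> {A, B, C, D}  [new]
{A, C, D} --b--> {A, B, D}  [new]
{A, B, C, D} --a--> {A, B, C, D}  [seen]
{A, B, C, D} --b--> {A, B, D}  [seen]
{A, B, D} --a--> {A, B, C, D}  [seen]
{A, B, D} --b--> {A, B}  [new]
{A, B} --a--> {A, C, D}  [seen]
{A, B} --b--> {A, B}  [seen]
Reachable DFA states: {A}, {B}, {A, C, D}, {A, B, C, D}, {A, B, D}, {A, B}.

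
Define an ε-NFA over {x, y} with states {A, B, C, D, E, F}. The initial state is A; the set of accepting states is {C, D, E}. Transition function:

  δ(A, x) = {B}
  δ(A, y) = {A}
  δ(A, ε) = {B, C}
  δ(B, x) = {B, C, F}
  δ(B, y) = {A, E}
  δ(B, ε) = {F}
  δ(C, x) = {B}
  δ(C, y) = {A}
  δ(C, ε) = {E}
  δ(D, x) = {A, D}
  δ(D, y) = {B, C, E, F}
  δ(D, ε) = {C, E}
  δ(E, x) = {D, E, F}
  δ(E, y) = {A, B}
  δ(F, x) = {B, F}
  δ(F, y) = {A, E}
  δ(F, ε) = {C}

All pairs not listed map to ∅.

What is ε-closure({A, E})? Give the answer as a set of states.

Begin with {A, E}.
A →ε {B, C}; add B, C.
B →ε {F}; add F.
ε-closure = {A, B, C, E, F}.

{A, B, C, E, F}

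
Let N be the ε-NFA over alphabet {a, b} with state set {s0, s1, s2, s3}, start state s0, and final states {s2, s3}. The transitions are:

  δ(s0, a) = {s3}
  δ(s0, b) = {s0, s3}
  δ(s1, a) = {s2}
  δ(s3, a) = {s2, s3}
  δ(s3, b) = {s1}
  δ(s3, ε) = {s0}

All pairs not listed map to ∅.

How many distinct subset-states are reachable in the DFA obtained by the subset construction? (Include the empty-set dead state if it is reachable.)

Start state of the DFA: {s0} (ε-closure of the NFA start).
{s0} --a--> {s0, s3}  [new]
{s0} --b--> {s0, s3}  [seen]
{s0, s3} --a--> {s0, s2, s3}  [new]
{s0, s3} --b--> {s0, s1, s3}  [new]
{s0, s2, s3} --a--> {s0, s2, s3}  [seen]
{s0, s2, s3} --b--> {s0, s1, s3}  [seen]
{s0, s1, s3} --a--> {s0, s2, s3}  [seen]
{s0, s1, s3} --b--> {s0, s1, s3}  [seen]
Reachable DFA states: {s0}, {s0, s3}, {s0, s2, s3}, {s0, s1, s3}.

4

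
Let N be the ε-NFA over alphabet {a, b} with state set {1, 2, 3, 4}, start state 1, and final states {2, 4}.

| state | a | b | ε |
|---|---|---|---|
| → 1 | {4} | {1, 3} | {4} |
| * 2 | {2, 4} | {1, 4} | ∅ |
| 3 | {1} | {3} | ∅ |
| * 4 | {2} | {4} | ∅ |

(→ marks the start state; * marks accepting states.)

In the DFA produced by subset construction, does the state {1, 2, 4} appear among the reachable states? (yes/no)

Start state of the DFA: {1, 4} (ε-closure of the NFA start).
{1, 4} --a--> {2, 4}  [new]
{1, 4} --b--> {1, 3, 4}  [new]
{2, 4} --a--> {2, 4}  [seen]
{2, 4} --b--> {1, 4}  [seen]
{1, 3, 4} --a--> {1, 2, 4}  [new]
{1, 3, 4} --b--> {1, 3, 4}  [seen]
{1, 2, 4} --a--> {2, 4}  [seen]
{1, 2, 4} --b--> {1, 3, 4}  [seen]
Reachable DFA states: {1, 4}, {2, 4}, {1, 3, 4}, {1, 2, 4}.
{1, 2, 4} is among them.

yes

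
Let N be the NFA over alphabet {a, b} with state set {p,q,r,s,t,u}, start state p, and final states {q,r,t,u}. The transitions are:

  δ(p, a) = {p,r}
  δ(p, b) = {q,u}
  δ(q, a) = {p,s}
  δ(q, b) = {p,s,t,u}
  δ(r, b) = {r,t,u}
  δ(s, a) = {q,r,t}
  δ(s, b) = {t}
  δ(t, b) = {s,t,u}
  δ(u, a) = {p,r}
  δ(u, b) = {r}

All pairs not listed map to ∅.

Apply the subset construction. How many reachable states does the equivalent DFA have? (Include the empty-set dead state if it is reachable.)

Start state of the DFA: {p}.
{p} --a--> {p,r}  [new]
{p} --b--> {q,u}  [new]
{p,r} --a--> {p,r}  [seen]
{p,r} --b--> {q,r,t,u}  [new]
{q,u} --a--> {p,r,s}  [new]
{q,u} --b--> {p,r,s,t,u}  [new]
{q,r,t,u} --a--> {p,r,s}  [seen]
{q,r,t,u} --b--> {p,r,s,t,u}  [seen]
{p,r,s} --a--> {p,q,r,t}  [new]
{p,r,s} --b--> {q,r,t,u}  [seen]
{p,r,s,t,u} --a--> {p,q,r,t}  [seen]
{p,r,s,t,u} --b--> {q,r,s,t,u}  [new]
{p,q,r,t} --a--> {p,r,s}  [seen]
{p,q,r,t} --b--> {p,q,r,s,t,u}  [new]
{q,r,s,t,u} --a--> {p,q,r,s,t}  [new]
{q,r,s,t,u} --b--> {p,r,s,t,u}  [seen]
{p,q,r,s,t,u} --a--> {p,q,r,s,t}  [seen]
{p,q,r,s,t,u} --b--> {p,q,r,s,t,u}  [seen]
{p,q,r,s,t} --a--> {p,q,r,s,t}  [seen]
{p,q,r,s,t} --b--> {p,q,r,s,t,u}  [seen]
Reachable DFA states: {p}, {p,r}, {q,u}, {q,r,t,u}, {p,r,s}, {p,r,s,t,u}, {p,q,r,t}, {q,r,s,t,u}, {p,q,r,s,t,u}, {p,q,r,s,t}.

10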